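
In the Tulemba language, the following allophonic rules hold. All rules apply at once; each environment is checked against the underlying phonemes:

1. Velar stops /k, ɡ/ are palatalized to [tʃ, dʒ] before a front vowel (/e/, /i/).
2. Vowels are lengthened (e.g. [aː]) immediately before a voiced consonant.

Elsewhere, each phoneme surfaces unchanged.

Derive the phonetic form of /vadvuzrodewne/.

[vaːdvuːzroːdeːwne]

/v/ (word-initial) is unaffected → [v].
/a/ meets the environment for rule 2 (before a voiced consonant) → [aː].
/d/ stays [d].
/v/ stays [v].
/u/ (between /v/ and /z/): before a voiced consonant, so rule 2 applies → [uː].
/z/ stays [z].
/r/ stays [r].
/o/ meets the environment for rule 2 (before a voiced consonant) → [oː].
/d/ — not in any rule's target class → [d].
/e/ — between /d/ and /w/, before a voiced consonant — surfaces as [eː] (rule 2).
/w/ (between /e/ and /n/) is unaffected → [w].
/n/ stays [n].
/e/ — word-final; rule 2 does not apply here → [e].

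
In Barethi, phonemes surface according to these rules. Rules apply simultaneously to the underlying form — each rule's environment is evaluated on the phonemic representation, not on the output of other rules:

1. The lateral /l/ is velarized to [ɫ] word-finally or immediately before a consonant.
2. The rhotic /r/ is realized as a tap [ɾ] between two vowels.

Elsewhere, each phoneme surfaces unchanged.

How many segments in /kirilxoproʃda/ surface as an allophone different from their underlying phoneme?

Segments that undergo a rule: /r/ → [ɾ] (rule 2); /l/ → [ɫ] (rule 1).
All other segments surface unchanged.

2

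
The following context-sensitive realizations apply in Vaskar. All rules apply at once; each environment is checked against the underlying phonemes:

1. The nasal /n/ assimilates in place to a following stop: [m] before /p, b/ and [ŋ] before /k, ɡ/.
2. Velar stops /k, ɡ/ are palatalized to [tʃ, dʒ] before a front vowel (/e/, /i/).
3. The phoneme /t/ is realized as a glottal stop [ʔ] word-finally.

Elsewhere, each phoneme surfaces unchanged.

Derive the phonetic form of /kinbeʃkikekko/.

Rule 2 applies to /k/ (word-initial: before a front vowel) → [tʃ].
/n/ (between /i/ and /b/) occurs before a labial or velar stop → [m] by rule 1.
Rule 2 applies to /k/ (between /ʃ/ and /i/: before a front vowel) → [tʃ].
/k/ (between /i/ and /e/) occurs before a front vowel → [tʃ] by rule 2.
/k/ — between /e/ and /k/; rule 2 does not apply here → [k].
/k/ (between /k/ and /o/) is in the target of rule 2 but the environment (before a front vowel) is not met → [k].

[tʃimbeʃtʃitʃekko]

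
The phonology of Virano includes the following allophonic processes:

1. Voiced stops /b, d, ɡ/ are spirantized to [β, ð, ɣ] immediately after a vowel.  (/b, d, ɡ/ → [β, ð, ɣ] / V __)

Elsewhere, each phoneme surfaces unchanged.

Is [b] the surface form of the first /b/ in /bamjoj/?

Yes

/b/ — word-initial; rule 1 does not apply here → [b].
The actual realization is [b], which matches [b].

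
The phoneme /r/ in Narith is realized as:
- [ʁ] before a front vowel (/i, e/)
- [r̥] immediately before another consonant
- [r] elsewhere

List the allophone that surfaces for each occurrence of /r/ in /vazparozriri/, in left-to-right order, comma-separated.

Occurrence 1 (position 6): no conditioning environment matches → elsewhere allophone [r].
Occurrence 2 (position 9): before a front vowel (/i, e/) → [ʁ].
Occurrence 3 (position 11): before a front vowel (/i, e/) → [ʁ].

[r], [ʁ], [ʁ]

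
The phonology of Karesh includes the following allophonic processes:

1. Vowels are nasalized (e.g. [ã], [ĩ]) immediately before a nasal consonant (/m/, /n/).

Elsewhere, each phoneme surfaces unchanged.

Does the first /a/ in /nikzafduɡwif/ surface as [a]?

/a/ (between /z/ and /f/): rule 1 targets it, but not before a nasal consonant → unchanged [a].
The actual realization is [a], which matches [a].

Yes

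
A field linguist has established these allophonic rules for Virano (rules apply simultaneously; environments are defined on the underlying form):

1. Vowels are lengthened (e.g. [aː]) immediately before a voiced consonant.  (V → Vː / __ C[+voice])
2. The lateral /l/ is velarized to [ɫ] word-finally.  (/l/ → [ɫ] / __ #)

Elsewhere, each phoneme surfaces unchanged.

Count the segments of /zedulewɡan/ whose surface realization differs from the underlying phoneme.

Segments that undergo a rule: /e/ → [eː] (rule 1); /u/ → [uː] (rule 1); /e/ → [eː] (rule 1); /a/ → [aː] (rule 1).
All other segments surface unchanged.

4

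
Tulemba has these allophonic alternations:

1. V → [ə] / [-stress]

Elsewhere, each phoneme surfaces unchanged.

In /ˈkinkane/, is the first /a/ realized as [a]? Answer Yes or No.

No

/a/ meets the environment for rule 1 (in an unstressed syllable) → [ə].
The actual realization is [ə], not [a].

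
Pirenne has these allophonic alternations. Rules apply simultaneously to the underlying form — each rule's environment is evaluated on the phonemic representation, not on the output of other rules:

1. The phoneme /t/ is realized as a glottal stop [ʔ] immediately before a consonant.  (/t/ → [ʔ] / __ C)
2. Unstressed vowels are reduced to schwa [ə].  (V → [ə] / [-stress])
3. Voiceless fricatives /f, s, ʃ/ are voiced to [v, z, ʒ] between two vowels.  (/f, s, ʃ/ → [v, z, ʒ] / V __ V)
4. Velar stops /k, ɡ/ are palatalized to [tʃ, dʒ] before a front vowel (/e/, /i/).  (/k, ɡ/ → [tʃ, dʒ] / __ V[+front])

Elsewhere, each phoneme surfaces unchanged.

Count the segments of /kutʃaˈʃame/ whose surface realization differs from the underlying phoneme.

5

Segments that undergo a rule: /u/ → [ə] (rule 2); /t/ → [ʔ] (rule 1); /a/ → [ə] (rule 2); /ʃ/ → [ʒ] (rule 3); /e/ → [ə] (rule 2).
All other segments surface unchanged.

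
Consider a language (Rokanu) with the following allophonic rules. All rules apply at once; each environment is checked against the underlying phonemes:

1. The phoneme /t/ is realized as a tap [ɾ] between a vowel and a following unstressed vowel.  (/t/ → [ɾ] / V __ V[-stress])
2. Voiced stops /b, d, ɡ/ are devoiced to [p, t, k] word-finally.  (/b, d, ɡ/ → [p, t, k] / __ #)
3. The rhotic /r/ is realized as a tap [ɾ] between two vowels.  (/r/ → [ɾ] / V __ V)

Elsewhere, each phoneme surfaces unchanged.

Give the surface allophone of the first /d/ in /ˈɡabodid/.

/d/ (between /o/ and /i/) is in the target of rule 2 but the environment (word-finally) is not met → [d].

[d]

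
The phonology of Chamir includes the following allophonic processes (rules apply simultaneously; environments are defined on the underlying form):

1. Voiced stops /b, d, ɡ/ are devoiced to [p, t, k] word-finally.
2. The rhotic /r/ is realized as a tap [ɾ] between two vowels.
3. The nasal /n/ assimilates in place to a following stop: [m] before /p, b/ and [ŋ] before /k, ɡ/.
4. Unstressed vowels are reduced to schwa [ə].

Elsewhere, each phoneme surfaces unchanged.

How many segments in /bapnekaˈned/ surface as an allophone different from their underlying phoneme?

Segments that undergo a rule: /a/ → [ə] (rule 4); /e/ → [ə] (rule 4); /a/ → [ə] (rule 4); /d/ → [t] (rule 1).
All other segments surface unchanged.

4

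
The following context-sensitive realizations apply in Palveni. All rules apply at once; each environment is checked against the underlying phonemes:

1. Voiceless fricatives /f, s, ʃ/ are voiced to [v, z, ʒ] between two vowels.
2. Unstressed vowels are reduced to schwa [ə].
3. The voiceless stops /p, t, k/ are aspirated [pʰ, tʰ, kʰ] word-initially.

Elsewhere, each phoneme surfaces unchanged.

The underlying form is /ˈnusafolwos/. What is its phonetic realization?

[ˈnuzəvəlwəs]

/n/ (word-initial): no rule targets it → [n].
/u/ — between /n/ and /s/; rule 2 does not apply here → [u].
/s/ meets the environment for rule 1 (between two vowels) → [z].
Rule 2 applies to /a/ (between /s/ and /f/: in an unstressed syllable) → [ə].
/f/ (between /a/ and /o/) occurs between two vowels → [v] by rule 1.
Rule 2 applies to /o/ (between /f/ and /l/: in an unstressed syllable) → [ə].
/l/ stays [l].
/w/ — not in any rule's target class → [w].
Rule 2 applies to /o/ (between /w/ and /s/: in an unstressed syllable) → [ə].
/s/ (word-final) is in the target of rule 1 but the environment (between two vowels) is not met → [s].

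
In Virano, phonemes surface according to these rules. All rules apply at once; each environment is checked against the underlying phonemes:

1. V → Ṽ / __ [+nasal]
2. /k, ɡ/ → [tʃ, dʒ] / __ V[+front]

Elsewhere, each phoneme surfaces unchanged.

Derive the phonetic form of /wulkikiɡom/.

/w/ (word-initial) is unaffected → [w].
/u/ — between /w/ and /l/; rule 1 does not apply here → [u].
/l/ (between /u/ and /k/) is unaffected → [l].
/k/ (between /l/ and /i/) occurs before a front vowel → [tʃ] by rule 2.
/i/ (between /k/ and /k/) fails the environment for rule 1, so it stays [i].
Rule 2 applies to /k/ (between /i/ and /i/: before a front vowel) → [tʃ].
/i/ (between /k/ and /ɡ/) fails the environment for rule 1, so it stays [i].
/ɡ/ (between /i/ and /o/) fails the environment for rule 2, so it stays [ɡ].
/o/ — between /ɡ/ and /m/, before a nasal consonant — surfaces as [õ] (rule 1).
/m/ stays [m].

[wultʃitʃiɡõm]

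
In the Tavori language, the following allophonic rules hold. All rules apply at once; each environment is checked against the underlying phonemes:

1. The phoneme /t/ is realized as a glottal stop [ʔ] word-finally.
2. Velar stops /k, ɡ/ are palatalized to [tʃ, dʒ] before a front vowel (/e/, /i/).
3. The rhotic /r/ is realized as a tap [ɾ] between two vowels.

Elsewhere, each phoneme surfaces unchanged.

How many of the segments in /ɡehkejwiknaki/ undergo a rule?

3

Segments that undergo a rule: /ɡ/ → [dʒ] (rule 2); /k/ → [tʃ] (rule 2); /k/ → [tʃ] (rule 2).
All other segments surface unchanged.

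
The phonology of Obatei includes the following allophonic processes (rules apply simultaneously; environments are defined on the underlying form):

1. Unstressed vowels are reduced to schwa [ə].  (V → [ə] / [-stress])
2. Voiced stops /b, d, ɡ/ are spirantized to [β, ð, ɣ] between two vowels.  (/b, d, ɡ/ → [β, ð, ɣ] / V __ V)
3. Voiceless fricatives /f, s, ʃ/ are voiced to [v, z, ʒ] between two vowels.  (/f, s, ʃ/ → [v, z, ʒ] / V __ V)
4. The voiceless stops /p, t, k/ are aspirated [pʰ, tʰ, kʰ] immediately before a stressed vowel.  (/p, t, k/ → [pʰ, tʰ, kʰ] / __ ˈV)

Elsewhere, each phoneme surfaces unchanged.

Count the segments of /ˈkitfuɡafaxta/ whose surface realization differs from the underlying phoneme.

Segments that undergo a rule: /k/ → [kʰ] (rule 4); /u/ → [ə] (rule 1); /ɡ/ → [ɣ] (rule 2); /a/ → [ə] (rule 1); /f/ → [v] (rule 3); /a/ → [ə] (rule 1); /a/ → [ə] (rule 1).
All other segments surface unchanged.

7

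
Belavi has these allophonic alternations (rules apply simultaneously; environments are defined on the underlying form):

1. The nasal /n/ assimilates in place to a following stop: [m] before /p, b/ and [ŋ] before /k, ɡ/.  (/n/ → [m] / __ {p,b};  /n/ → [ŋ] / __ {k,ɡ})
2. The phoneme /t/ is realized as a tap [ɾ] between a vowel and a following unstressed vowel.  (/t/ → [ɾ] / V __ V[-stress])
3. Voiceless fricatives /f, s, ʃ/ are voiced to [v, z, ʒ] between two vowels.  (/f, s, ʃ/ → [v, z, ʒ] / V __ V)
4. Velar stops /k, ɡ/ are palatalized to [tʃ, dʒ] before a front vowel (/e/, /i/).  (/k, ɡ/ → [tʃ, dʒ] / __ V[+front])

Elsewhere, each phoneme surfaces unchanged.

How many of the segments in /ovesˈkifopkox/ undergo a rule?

2

Segments that undergo a rule: /k/ → [tʃ] (rule 4); /f/ → [v] (rule 3).
All other segments surface unchanged.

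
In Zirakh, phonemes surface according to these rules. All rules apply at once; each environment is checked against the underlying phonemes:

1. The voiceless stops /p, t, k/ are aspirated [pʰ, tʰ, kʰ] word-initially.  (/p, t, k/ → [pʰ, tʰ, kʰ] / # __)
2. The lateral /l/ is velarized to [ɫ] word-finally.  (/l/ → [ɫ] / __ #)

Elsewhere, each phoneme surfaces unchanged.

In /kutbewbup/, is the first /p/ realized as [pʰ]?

No

/p/ (word-final) is in the target of rule 1 but the environment (word-initially) is not met → [p].
The actual realization is [p], not [pʰ].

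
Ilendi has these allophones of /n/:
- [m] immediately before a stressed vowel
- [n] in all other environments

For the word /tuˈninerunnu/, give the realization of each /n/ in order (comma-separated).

[m], [n], [n], [n]

Occurrence 1 (position 3): immediately before a stressed vowel → [m].
Occurrence 2 (position 5): no conditioning environment matches → elsewhere allophone [n].
Occurrence 3 (position 9): no conditioning environment matches → elsewhere allophone [n].
Occurrence 4 (position 10): no conditioning environment matches → elsewhere allophone [n].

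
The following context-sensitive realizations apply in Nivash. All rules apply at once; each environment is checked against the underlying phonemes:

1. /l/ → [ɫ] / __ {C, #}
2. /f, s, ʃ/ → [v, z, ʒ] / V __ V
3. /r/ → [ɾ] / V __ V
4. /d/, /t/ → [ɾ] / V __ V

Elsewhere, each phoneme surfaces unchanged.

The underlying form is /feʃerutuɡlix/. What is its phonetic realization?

[feʒeɾuɾuɡlix]

/f/ — word-initial; rule 2 does not apply here → [f].
/e/ (between /f/ and /ʃ/): no rule targets it → [e].
/ʃ/ (between /e/ and /e/) occurs between two vowels → [ʒ] by rule 2.
/e/ stays [e].
/r/ — between /e/ and /u/, between two vowels — surfaces as [ɾ] (rule 3).
/u/ (between /r/ and /t/): no rule targets it → [u].
/t/ (between /u/ and /u/): between two vowels, so rule 4 applies → [ɾ].
/u/ (between /t/ and /ɡ/) is unaffected → [u].
/ɡ/ (between /u/ and /l/) is unaffected → [ɡ].
/l/ (between /ɡ/ and /i/): rule 1 targets it, but not word-finally or immediately before a consonant → unchanged [l].
/i/ — not in any rule's target class → [i].
/x/ stays [x].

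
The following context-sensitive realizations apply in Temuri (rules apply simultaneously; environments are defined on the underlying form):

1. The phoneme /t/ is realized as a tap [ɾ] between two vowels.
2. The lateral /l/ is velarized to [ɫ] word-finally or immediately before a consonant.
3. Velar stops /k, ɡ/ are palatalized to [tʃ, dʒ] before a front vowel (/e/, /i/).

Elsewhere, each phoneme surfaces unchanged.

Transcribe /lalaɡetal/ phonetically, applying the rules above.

/l/ (word-initial): rule 2 targets it, but not word-finally or immediately before a consonant → unchanged [l].
/l/ — between /a/ and /a/; rule 2 does not apply here → [l].
/ɡ/ (between /a/ and /e/): before a front vowel, so rule 3 applies → [dʒ].
/t/ (between /e/ and /a/) occurs between two vowels → [ɾ] by rule 1.
/l/ — word-final, word-finally or immediately before a consonant — surfaces as [ɫ] (rule 2).

[laladʒeɾaɫ]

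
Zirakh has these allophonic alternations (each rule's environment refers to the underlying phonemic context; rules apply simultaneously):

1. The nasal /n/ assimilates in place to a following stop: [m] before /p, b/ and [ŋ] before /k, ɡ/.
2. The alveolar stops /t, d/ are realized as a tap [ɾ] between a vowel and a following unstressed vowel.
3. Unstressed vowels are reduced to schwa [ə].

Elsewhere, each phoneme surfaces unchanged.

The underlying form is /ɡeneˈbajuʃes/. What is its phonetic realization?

[ɡənəˈbajəʃəs]

/ɡ/ (word-initial) is unaffected → [ɡ].
/e/ (between /ɡ/ and /n/): in an unstressed syllable, so rule 3 applies → [ə].
/n/ — between /e/ and /e/; rule 1 does not apply here → [n].
Rule 3 applies to /e/ (between /n/ and /b/: in an unstressed syllable) → [ə].
/b/ — not in any rule's target class → [b].
/a/ (between /b/ and /j/) is in the target of rule 3 but the environment (in an unstressed syllable) is not met → [a].
/j/ stays [j].
/u/ — between /j/ and /ʃ/, in an unstressed syllable — surfaces as [ə] (rule 3).
/ʃ/ — not in any rule's target class → [ʃ].
/e/ (between /ʃ/ and /s/): in an unstressed syllable, so rule 3 applies → [ə].
/s/ — not in any rule's target class → [s].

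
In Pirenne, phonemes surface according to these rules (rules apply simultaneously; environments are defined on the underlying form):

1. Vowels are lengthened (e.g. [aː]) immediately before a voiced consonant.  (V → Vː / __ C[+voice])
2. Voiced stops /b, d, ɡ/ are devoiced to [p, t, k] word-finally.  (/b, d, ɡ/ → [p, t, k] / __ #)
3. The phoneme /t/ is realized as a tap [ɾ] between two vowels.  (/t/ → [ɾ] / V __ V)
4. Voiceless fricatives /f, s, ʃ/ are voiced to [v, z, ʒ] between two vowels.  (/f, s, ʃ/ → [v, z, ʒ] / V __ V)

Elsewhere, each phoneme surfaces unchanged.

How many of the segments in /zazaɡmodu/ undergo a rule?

3

Segments that undergo a rule: /a/ → [aː] (rule 1); /a/ → [aː] (rule 1); /o/ → [oː] (rule 1).
All other segments surface unchanged.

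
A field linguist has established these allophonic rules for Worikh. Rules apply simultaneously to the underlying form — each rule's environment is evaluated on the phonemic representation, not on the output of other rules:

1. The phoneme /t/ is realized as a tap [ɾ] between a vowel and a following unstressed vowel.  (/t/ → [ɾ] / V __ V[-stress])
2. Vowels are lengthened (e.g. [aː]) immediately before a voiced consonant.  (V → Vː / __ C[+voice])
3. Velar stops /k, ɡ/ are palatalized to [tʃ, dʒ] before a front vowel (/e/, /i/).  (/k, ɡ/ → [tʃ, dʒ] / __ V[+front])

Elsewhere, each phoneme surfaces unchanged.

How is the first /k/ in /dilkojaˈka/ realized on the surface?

[k]

/k/ (between /l/ and /o/): rule 3 targets it, but not before a front vowel → unchanged [k].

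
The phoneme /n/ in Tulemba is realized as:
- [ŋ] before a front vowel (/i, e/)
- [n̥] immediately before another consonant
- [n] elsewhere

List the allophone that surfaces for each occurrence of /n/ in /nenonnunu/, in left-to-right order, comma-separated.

Occurrence 1 (position 1): before a front vowel (/i, e/) → [ŋ].
Occurrence 2 (position 3): no conditioning environment matches → elsewhere allophone [n].
Occurrence 3 (position 5): immediately before another consonant → [n̥].
Occurrence 4 (position 6): no conditioning environment matches → elsewhere allophone [n].
Occurrence 5 (position 8): no conditioning environment matches → elsewhere allophone [n].

[ŋ], [n], [n̥], [n], [n]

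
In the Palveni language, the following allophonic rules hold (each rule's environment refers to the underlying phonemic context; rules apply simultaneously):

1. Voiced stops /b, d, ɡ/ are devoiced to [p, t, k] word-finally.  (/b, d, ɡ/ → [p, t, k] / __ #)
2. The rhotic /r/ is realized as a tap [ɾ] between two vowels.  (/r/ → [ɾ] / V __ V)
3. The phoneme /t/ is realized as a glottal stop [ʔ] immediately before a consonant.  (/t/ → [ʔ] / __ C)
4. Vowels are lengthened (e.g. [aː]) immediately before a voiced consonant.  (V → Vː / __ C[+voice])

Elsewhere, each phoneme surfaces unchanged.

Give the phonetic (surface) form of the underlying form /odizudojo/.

/o/ (word-initial): before a voiced consonant, so rule 4 applies → [oː].
/d/ — between /o/ and /i/; rule 1 does not apply here → [d].
/i/ meets the environment for rule 4 (before a voiced consonant) → [iː].
/z/ (between /i/ and /u/) is unaffected → [z].
Rule 4 applies to /u/ (between /z/ and /d/: before a voiced consonant) → [uː].
/d/ (between /u/ and /o/) fails the environment for rule 1, so it stays [d].
Rule 4 applies to /o/ (between /d/ and /j/: before a voiced consonant) → [oː].
/j/ — not in any rule's target class → [j].
/o/ (word-final): rule 4 targets it, but not before a voiced consonant → unchanged [o].

[oːdiːzuːdoːjo]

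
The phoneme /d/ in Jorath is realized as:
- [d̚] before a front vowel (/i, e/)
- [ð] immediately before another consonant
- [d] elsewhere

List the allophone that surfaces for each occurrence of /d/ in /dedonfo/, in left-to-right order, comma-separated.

Occurrence 1 (position 1): before a front vowel (/i, e/) → [d̚].
Occurrence 2 (position 3): no conditioning environment matches → elsewhere allophone [d].

[d̚], [d]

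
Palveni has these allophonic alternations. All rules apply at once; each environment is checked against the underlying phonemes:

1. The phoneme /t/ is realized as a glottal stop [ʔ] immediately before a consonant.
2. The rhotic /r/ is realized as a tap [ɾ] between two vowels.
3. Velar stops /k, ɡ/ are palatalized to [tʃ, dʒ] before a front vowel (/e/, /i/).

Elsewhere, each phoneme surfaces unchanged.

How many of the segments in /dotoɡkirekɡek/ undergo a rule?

Segments that undergo a rule: /k/ → [tʃ] (rule 3); /r/ → [ɾ] (rule 2); /ɡ/ → [dʒ] (rule 3).
All other segments surface unchanged.

3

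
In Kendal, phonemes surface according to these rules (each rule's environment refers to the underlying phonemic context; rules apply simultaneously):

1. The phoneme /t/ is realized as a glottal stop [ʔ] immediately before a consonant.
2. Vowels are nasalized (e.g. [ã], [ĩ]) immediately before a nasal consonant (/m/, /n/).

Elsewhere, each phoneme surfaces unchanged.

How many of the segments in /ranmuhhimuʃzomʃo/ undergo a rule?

3

Segments that undergo a rule: /a/ → [ã] (rule 2); /i/ → [ĩ] (rule 2); /o/ → [õ] (rule 2).
All other segments surface unchanged.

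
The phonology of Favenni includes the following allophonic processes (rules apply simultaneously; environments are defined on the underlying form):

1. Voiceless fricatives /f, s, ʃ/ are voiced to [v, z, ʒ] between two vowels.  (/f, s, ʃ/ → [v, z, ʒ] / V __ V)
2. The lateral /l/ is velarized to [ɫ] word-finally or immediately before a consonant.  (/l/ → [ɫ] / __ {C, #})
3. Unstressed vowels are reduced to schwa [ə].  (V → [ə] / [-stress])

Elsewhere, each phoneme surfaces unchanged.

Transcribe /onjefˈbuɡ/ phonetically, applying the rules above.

[ənjəfˈbuɡ]

/o/ (word-initial): in an unstressed syllable, so rule 3 applies → [ə].
/n/ (between /o/ and /j/) is unaffected → [n].
/j/ stays [j].
/e/ (between /j/ and /f/): in an unstressed syllable, so rule 3 applies → [ə].
/f/ — between /e/ and /b/; rule 1 does not apply here → [f].
/b/ — not in any rule's target class → [b].
/u/ (between /b/ and /ɡ/) fails the environment for rule 3, so it stays [u].
/ɡ/ (word-final): no rule targets it → [ɡ].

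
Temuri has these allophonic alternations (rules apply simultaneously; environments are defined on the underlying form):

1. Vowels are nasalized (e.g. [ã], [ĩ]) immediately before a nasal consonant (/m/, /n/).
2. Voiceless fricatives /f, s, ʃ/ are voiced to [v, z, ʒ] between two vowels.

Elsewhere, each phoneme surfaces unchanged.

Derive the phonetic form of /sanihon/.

[sãnihõn]

/s/ (word-initial) fails the environment for rule 2, so it stays [s].
/a/ (between /s/ and /n/): before a nasal consonant, so rule 1 applies → [ã].
/i/ (between /n/ and /h/): rule 1 targets it, but not before a nasal consonant → unchanged [i].
Rule 1 applies to /o/ (between /h/ and /n/: before a nasal consonant) → [õ].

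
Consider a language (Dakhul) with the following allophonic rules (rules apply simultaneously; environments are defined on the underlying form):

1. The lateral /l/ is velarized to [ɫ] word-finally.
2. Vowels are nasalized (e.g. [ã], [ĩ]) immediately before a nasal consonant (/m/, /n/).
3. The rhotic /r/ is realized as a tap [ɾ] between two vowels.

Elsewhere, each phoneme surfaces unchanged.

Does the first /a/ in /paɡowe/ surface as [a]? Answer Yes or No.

Yes

/a/ (between /p/ and /ɡ/) is in the target of rule 2 but the environment (before a nasal consonant) is not met → [a].
The actual realization is [a], which matches [a].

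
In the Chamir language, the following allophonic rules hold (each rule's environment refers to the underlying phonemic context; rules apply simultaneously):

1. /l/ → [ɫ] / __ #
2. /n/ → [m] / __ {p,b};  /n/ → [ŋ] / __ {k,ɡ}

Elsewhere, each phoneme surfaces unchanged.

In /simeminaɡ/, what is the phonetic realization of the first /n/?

[n]

/n/ (between /i/ and /a/): rule 2 targets it, but not before a labial or velar stop → unchanged [n].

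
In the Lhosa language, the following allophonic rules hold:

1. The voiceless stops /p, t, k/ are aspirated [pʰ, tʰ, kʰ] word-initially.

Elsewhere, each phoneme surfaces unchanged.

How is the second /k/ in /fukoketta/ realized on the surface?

/k/ (between /o/ and /e/) is in the target of rule 1 but the environment (word-initially) is not met → [k].

[k]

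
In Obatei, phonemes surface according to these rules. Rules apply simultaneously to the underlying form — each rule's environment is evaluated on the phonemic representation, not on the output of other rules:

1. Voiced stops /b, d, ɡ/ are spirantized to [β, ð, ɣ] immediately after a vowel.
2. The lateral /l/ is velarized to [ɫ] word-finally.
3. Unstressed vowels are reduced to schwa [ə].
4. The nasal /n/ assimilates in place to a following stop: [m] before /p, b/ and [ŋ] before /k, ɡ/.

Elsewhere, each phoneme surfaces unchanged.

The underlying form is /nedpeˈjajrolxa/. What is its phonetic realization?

[nəðpəˈjajrəlxə]

/n/ — word-initial; rule 4 does not apply here → [n].
/e/ meets the environment for rule 3 (in an unstressed syllable) → [ə].
/d/ (between /e/ and /p/): immediately after a vowel, so rule 1 applies → [ð].
/p/ (between /d/ and /e/): no rule targets it → [p].
/e/ — between /p/ and /j/, in an unstressed syllable — surfaces as [ə] (rule 3).
/j/ (between /e/ and /a/): no rule targets it → [j].
/a/ (between /j/ and /j/) is in the target of rule 3 but the environment (in an unstressed syllable) is not met → [a].
/j/ (between /a/ and /r/): no rule targets it → [j].
/r/ — not in any rule's target class → [r].
/o/ meets the environment for rule 3 (in an unstressed syllable) → [ə].
/l/ (between /o/ and /x/): rule 2 targets it, but not word-finally → unchanged [l].
/x/ stays [x].
Rule 3 applies to /a/ (word-final: in an unstressed syllable) → [ə].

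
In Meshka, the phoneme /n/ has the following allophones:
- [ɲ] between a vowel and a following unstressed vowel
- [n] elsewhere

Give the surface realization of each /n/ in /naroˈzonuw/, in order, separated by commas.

[n], [ɲ]

Occurrence 1 (position 1): no conditioning environment matches → elsewhere allophone [n].
Occurrence 2 (position 7): between a vowel and a following unstressed vowel → [ɲ].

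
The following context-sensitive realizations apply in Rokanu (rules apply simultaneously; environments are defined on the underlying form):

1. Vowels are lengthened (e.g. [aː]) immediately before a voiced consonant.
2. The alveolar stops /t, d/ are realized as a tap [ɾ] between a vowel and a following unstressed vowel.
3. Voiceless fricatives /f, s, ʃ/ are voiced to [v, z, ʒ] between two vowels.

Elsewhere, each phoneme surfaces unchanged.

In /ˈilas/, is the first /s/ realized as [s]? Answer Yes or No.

/s/ (word-final) is in the target of rule 3 but the environment (between two vowels) is not met → [s].
The actual realization is [s], which matches [s].

Yes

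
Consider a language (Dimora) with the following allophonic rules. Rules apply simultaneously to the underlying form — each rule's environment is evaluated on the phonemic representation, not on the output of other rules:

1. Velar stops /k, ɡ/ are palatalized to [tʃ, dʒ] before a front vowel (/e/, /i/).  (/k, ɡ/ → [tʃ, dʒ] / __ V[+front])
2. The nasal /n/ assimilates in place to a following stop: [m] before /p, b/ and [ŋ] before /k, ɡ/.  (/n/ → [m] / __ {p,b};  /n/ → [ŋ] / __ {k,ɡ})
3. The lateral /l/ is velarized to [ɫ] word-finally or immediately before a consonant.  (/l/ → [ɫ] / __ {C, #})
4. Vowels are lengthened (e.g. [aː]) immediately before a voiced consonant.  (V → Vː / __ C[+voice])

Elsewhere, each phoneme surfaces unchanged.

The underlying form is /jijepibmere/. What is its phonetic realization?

[jiːjepiːbmeːre]

/j/ (word-initial): no rule targets it → [j].
/i/ meets the environment for rule 4 (before a voiced consonant) → [iː].
/j/ (between /i/ and /e/) is unaffected → [j].
/e/ (between /j/ and /p/) is in the target of rule 4 but the environment (before a voiced consonant) is not met → [e].
/p/ (between /e/ and /i/) is unaffected → [p].
/i/ (between /p/ and /b/) occurs before a voiced consonant → [iː] by rule 4.
/b/ (between /i/ and /m/): no rule targets it → [b].
/m/ (between /b/ and /e/): no rule targets it → [m].
/e/ (between /m/ and /r/): before a voiced consonant, so rule 4 applies → [eː].
/r/ — not in any rule's target class → [r].
/e/ (word-final): rule 4 targets it, but not before a voiced consonant → unchanged [e].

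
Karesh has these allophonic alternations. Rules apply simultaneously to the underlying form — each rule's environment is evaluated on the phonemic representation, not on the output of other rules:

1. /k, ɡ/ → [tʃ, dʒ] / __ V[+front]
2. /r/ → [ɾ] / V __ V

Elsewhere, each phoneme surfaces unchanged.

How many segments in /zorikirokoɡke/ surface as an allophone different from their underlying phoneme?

4

Segments that undergo a rule: /r/ → [ɾ] (rule 2); /k/ → [tʃ] (rule 1); /r/ → [ɾ] (rule 2); /k/ → [tʃ] (rule 1).
All other segments surface unchanged.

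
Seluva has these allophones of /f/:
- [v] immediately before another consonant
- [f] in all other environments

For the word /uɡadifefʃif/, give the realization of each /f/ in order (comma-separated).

[f], [v], [f]

Occurrence 1 (position 6): no conditioning environment matches → elsewhere allophone [f].
Occurrence 2 (position 8): immediately before another consonant → [v].
Occurrence 3 (position 11): no conditioning environment matches → elsewhere allophone [f].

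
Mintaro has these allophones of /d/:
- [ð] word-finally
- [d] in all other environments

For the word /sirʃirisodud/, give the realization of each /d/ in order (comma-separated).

Occurrence 1 (position 10): no conditioning environment matches → elsewhere allophone [d].
Occurrence 2 (position 12): word-finally → [ð].

[d], [ð]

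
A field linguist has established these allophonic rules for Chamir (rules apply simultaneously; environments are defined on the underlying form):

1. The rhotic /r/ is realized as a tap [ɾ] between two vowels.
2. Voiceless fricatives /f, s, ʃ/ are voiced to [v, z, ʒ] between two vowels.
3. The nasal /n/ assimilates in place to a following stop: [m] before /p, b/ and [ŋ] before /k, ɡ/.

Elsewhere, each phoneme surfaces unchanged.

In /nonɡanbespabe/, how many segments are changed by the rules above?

2

Segments that undergo a rule: /n/ → [ŋ] (rule 3); /n/ → [m] (rule 3).
All other segments surface unchanged.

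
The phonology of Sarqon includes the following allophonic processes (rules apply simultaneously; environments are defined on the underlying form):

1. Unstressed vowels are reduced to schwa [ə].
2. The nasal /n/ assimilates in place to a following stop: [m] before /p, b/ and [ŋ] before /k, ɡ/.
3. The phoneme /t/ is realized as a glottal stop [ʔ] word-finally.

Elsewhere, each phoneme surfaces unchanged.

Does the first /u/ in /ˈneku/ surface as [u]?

No

/u/ meets the environment for rule 1 (in an unstressed syllable) → [ə].
The actual realization is [ə], not [u].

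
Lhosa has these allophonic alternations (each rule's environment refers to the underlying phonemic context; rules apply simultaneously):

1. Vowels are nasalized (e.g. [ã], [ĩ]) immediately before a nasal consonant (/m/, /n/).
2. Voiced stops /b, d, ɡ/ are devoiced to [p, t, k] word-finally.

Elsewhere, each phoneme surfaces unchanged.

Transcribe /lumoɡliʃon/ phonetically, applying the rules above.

/l/ stays [l].
Rule 1 applies to /u/ (between /l/ and /m/: before a nasal consonant) → [ũ].
/m/ stays [m].
/o/ (between /m/ and /ɡ/) fails the environment for rule 1, so it stays [o].
/ɡ/ (between /o/ and /l/): rule 2 targets it, but not word-finally → unchanged [ɡ].
/l/ stays [l].
/i/ (between /l/ and /ʃ/): rule 1 targets it, but not before a nasal consonant → unchanged [i].
/ʃ/ — not in any rule's target class → [ʃ].
/o/ — between /ʃ/ and /n/, before a nasal consonant — surfaces as [õ] (rule 1).
/n/ (word-final) is unaffected → [n].

[lũmoɡliʃõn]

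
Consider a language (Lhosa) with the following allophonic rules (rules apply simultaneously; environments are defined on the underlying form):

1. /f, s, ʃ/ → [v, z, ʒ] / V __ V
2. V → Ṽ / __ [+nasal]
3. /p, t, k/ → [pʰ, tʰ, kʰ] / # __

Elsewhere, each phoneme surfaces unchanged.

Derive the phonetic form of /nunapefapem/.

/n/ — not in any rule's target class → [n].
Rule 2 applies to /u/ (between /n/ and /n/: before a nasal consonant) → [ũ].
/n/ stays [n].
/a/ (between /n/ and /p/) fails the environment for rule 2, so it stays [a].
/p/ (between /a/ and /e/): rule 3 targets it, but not word-initially → unchanged [p].
/e/ (between /p/ and /f/) is in the target of rule 2 but the environment (before a nasal consonant) is not met → [e].
/f/ (between /e/ and /a/) occurs between two vowels → [v] by rule 1.
/a/ (between /f/ and /p/): rule 2 targets it, but not before a nasal consonant → unchanged [a].
/p/ (between /a/ and /e/): rule 3 targets it, but not word-initially → unchanged [p].
/e/ meets the environment for rule 2 (before a nasal consonant) → [ẽ].
/m/ — not in any rule's target class → [m].

[nũnapevapẽm]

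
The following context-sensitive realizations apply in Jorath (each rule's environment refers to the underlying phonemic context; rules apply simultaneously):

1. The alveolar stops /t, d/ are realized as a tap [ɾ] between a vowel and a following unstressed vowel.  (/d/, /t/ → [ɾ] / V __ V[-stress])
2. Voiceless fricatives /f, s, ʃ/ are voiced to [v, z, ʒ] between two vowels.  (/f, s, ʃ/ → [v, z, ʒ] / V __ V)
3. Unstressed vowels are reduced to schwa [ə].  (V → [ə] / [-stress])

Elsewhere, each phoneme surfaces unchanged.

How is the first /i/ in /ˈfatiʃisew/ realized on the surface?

/i/ — between /t/ and /ʃ/, in an unstressed syllable — surfaces as [ə] (rule 3).

[ə]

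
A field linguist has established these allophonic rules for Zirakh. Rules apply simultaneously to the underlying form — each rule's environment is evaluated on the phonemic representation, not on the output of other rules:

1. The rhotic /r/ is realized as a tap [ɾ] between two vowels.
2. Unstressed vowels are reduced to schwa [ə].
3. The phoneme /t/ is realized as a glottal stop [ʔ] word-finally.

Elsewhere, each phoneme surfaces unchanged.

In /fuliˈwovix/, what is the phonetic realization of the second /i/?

[ə]

/i/ meets the environment for rule 2 (in an unstressed syllable) → [ə].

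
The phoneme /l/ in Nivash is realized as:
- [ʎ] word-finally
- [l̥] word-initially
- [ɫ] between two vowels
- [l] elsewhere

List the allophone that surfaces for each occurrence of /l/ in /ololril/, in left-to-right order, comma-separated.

[ɫ], [l], [ʎ]

Occurrence 1 (position 2): between two vowels → [ɫ].
Occurrence 2 (position 4): no conditioning environment matches → elsewhere allophone [l].
Occurrence 3 (position 7): word-finally → [ʎ].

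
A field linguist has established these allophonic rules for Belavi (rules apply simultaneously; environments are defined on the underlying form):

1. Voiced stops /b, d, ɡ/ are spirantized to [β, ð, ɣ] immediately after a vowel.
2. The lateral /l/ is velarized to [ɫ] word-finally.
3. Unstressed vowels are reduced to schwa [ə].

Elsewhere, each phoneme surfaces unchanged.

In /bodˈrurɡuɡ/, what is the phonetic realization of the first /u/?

[u]

/u/ — between /r/ and /r/; rule 3 does not apply here → [u].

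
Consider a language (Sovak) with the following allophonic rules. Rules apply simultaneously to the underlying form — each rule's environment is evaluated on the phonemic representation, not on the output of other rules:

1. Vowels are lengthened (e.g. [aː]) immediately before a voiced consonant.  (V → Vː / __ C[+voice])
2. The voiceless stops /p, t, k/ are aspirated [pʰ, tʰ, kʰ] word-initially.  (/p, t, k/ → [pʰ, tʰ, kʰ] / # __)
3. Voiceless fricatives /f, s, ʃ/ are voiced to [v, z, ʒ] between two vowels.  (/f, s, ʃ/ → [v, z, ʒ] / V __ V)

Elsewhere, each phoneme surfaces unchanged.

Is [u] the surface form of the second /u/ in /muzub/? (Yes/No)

No

/u/ (between /z/ and /b/) occurs before a voiced consonant → [uː] by rule 1.
The actual realization is [uː], not [u].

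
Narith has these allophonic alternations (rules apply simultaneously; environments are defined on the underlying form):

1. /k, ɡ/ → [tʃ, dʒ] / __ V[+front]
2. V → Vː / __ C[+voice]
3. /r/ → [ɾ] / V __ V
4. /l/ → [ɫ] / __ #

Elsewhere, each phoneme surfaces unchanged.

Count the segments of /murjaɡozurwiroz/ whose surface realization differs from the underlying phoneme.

7

Segments that undergo a rule: /u/ → [uː] (rule 2); /a/ → [aː] (rule 2); /o/ → [oː] (rule 2); /u/ → [uː] (rule 2); /i/ → [iː] (rule 2); /r/ → [ɾ] (rule 3); /o/ → [oː] (rule 2).
All other segments surface unchanged.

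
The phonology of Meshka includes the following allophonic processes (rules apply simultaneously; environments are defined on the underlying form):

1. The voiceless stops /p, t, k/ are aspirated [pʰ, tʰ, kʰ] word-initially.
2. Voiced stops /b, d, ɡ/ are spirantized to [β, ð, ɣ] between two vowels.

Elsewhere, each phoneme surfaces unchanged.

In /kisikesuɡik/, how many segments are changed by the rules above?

2

Segments that undergo a rule: /k/ → [kʰ] (rule 1); /ɡ/ → [ɣ] (rule 2).
All other segments surface unchanged.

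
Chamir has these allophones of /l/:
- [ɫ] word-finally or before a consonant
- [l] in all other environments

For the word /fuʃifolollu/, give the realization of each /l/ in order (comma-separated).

Occurrence 1 (position 7): no conditioning environment matches → elsewhere allophone [l].
Occurrence 2 (position 9): word-finally or before a consonant → [ɫ].
Occurrence 3 (position 10): no conditioning environment matches → elsewhere allophone [l].

[l], [ɫ], [l]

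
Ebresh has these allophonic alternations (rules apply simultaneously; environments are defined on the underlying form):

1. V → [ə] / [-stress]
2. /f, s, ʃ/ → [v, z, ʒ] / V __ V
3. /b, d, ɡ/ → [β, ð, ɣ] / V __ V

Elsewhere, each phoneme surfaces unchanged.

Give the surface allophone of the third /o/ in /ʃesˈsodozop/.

[ə]

/o/ meets the environment for rule 1 (in an unstressed syllable) → [ə].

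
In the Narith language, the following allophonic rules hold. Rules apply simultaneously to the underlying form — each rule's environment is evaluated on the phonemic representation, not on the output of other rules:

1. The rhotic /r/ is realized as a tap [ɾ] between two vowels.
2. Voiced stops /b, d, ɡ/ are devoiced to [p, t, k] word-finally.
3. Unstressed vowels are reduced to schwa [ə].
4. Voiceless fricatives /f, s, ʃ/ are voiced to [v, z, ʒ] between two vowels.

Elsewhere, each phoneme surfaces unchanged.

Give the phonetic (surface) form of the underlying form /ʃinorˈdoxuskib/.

[ʃənərˈdoxəskəp]

/ʃ/ — word-initial; rule 4 does not apply here → [ʃ].
/i/ (between /ʃ/ and /n/): in an unstressed syllable, so rule 3 applies → [ə].
Rule 3 applies to /o/ (between /n/ and /r/: in an unstressed syllable) → [ə].
/r/ (between /o/ and /d/): rule 1 targets it, but not between two vowels → unchanged [r].
/d/ (between /r/ and /o/) fails the environment for rule 2, so it stays [d].
/o/ (between /d/ and /x/) is in the target of rule 3 but the environment (in an unstressed syllable) is not met → [o].
/u/ meets the environment for rule 3 (in an unstressed syllable) → [ə].
/s/ (between /u/ and /k/) fails the environment for rule 4, so it stays [s].
Rule 3 applies to /i/ (between /k/ and /b/: in an unstressed syllable) → [ə].
/b/ (word-final): word-finally, so rule 2 applies → [p].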